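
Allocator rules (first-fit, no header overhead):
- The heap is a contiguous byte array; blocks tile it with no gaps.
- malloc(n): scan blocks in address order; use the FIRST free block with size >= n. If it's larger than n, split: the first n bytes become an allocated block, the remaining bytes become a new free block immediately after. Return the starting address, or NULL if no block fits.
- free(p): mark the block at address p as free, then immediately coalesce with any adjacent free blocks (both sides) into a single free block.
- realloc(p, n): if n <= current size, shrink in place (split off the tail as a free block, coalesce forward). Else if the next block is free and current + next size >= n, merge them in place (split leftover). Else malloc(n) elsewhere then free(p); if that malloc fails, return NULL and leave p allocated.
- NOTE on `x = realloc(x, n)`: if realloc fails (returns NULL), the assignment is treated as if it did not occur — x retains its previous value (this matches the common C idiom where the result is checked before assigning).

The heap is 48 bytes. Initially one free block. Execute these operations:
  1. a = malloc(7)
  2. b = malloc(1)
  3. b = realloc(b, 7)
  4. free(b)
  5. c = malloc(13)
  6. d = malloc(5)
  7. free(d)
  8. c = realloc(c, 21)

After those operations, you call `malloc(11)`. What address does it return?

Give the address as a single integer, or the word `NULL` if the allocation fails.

Op 1: a = malloc(7) -> a = 0; heap: [0-6 ALLOC][7-47 FREE]
Op 2: b = malloc(1) -> b = 7; heap: [0-6 ALLOC][7-7 ALLOC][8-47 FREE]
Op 3: b = realloc(b, 7) -> b = 7; heap: [0-6 ALLOC][7-13 ALLOC][14-47 FREE]
Op 4: free(b) -> (freed b); heap: [0-6 ALLOC][7-47 FREE]
Op 5: c = malloc(13) -> c = 7; heap: [0-6 ALLOC][7-19 ALLOC][20-47 FREE]
Op 6: d = malloc(5) -> d = 20; heap: [0-6 ALLOC][7-19 ALLOC][20-24 ALLOC][25-47 FREE]
Op 7: free(d) -> (freed d); heap: [0-6 ALLOC][7-19 ALLOC][20-47 FREE]
Op 8: c = realloc(c, 21) -> c = 7; heap: [0-6 ALLOC][7-27 ALLOC][28-47 FREE]
malloc(11): first-fit scan over [0-6 ALLOC][7-27 ALLOC][28-47 FREE] -> 28

Answer: 28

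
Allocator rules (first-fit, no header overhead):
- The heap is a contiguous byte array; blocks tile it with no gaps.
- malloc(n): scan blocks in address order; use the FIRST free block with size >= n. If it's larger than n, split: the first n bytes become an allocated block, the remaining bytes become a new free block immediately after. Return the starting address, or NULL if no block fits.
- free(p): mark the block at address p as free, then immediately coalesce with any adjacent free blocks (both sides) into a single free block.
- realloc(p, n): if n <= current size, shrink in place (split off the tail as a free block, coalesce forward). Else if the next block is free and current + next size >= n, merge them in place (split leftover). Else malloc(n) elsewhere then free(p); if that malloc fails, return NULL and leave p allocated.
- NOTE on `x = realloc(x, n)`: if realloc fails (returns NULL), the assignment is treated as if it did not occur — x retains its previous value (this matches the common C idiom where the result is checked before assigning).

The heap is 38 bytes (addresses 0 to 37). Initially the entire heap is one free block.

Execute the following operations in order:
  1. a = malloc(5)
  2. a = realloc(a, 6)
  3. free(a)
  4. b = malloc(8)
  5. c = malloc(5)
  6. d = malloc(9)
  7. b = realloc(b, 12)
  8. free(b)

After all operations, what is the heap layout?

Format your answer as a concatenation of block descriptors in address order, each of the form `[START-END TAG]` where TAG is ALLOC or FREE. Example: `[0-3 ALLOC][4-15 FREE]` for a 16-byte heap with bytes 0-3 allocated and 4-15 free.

Answer: [0-7 FREE][8-12 ALLOC][13-21 ALLOC][22-37 FREE]

Derivation:
Op 1: a = malloc(5) -> a = 0; heap: [0-4 ALLOC][5-37 FREE]
Op 2: a = realloc(a, 6) -> a = 0; heap: [0-5 ALLOC][6-37 FREE]
Op 3: free(a) -> (freed a); heap: [0-37 FREE]
Op 4: b = malloc(8) -> b = 0; heap: [0-7 ALLOC][8-37 FREE]
Op 5: c = malloc(5) -> c = 8; heap: [0-7 ALLOC][8-12 ALLOC][13-37 FREE]
Op 6: d = malloc(9) -> d = 13; heap: [0-7 ALLOC][8-12 ALLOC][13-21 ALLOC][22-37 FREE]
Op 7: b = realloc(b, 12) -> b = 22; heap: [0-7 FREE][8-12 ALLOC][13-21 ALLOC][22-33 ALLOC][34-37 FREE]
Op 8: free(b) -> (freed b); heap: [0-7 FREE][8-12 ALLOC][13-21 ALLOC][22-37 FREE]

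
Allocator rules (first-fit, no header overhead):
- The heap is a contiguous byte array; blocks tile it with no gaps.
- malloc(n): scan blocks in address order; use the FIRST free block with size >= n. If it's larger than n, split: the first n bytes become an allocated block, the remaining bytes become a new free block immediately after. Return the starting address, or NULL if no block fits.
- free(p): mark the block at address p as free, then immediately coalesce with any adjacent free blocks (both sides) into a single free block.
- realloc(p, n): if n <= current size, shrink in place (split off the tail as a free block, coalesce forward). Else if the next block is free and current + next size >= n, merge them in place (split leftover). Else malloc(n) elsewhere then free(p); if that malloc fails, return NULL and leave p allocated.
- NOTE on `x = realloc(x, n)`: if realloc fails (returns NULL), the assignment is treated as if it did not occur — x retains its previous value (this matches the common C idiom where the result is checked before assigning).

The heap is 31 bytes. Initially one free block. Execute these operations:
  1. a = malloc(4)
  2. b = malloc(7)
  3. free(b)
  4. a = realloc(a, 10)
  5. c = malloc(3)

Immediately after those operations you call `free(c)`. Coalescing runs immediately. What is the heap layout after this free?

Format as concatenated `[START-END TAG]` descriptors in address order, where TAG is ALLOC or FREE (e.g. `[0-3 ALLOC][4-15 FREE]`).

Answer: [0-9 ALLOC][10-30 FREE]

Derivation:
Op 1: a = malloc(4) -> a = 0; heap: [0-3 ALLOC][4-30 FREE]
Op 2: b = malloc(7) -> b = 4; heap: [0-3 ALLOC][4-10 ALLOC][11-30 FREE]
Op 3: free(b) -> (freed b); heap: [0-3 ALLOC][4-30 FREE]
Op 4: a = realloc(a, 10) -> a = 0; heap: [0-9 ALLOC][10-30 FREE]
Op 5: c = malloc(3) -> c = 10; heap: [0-9 ALLOC][10-12 ALLOC][13-30 FREE]
free(c): c = 10 -> block [10-12 ALLOC]; mark free, coalesce with adjacent free neighbors -> [0-9 ALLOC][10-30 FREE]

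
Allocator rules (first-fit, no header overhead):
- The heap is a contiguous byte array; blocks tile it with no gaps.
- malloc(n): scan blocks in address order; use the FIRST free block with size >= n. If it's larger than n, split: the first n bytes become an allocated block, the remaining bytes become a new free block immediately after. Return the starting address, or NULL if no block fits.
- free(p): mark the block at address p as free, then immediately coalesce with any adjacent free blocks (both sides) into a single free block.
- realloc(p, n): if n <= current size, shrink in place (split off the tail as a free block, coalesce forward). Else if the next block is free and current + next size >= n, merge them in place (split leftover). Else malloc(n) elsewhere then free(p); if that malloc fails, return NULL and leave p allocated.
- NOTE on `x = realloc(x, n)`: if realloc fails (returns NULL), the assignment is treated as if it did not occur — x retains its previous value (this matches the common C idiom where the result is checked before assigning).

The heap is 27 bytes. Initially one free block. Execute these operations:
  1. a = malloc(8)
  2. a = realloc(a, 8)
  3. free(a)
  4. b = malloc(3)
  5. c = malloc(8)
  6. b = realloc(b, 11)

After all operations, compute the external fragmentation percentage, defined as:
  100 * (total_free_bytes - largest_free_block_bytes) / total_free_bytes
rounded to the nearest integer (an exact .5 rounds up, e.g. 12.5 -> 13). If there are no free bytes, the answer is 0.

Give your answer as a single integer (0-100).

Answer: 38

Derivation:
Op 1: a = malloc(8) -> a = 0; heap: [0-7 ALLOC][8-26 FREE]
Op 2: a = realloc(a, 8) -> a = 0; heap: [0-7 ALLOC][8-26 FREE]
Op 3: free(a) -> (freed a); heap: [0-26 FREE]
Op 4: b = malloc(3) -> b = 0; heap: [0-2 ALLOC][3-26 FREE]
Op 5: c = malloc(8) -> c = 3; heap: [0-2 ALLOC][3-10 ALLOC][11-26 FREE]
Op 6: b = realloc(b, 11) -> b = 11; heap: [0-2 FREE][3-10 ALLOC][11-21 ALLOC][22-26 FREE]
Free blocks: [3 5] total_free=8 largest=5 -> 100*(8-5)/8 = 300/8 = 37.5 -> rounds to 38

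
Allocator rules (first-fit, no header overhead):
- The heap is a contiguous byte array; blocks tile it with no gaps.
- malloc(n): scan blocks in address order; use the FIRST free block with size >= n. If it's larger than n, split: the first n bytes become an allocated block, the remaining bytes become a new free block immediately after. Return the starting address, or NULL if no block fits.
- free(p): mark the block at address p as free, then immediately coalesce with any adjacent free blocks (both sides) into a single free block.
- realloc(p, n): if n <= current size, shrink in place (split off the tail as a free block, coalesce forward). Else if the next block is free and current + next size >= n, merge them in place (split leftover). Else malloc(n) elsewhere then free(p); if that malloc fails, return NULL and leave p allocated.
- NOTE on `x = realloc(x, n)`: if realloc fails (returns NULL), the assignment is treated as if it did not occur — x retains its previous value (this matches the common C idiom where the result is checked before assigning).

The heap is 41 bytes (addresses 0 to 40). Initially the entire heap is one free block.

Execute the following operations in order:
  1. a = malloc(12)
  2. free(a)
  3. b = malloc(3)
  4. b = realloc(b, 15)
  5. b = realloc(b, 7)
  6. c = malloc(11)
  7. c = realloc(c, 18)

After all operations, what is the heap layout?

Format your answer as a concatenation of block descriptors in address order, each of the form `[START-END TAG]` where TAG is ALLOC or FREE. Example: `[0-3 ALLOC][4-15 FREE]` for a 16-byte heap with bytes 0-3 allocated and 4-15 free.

Answer: [0-6 ALLOC][7-24 ALLOC][25-40 FREE]

Derivation:
Op 1: a = malloc(12) -> a = 0; heap: [0-11 ALLOC][12-40 FREE]
Op 2: free(a) -> (freed a); heap: [0-40 FREE]
Op 3: b = malloc(3) -> b = 0; heap: [0-2 ALLOC][3-40 FREE]
Op 4: b = realloc(b, 15) -> b = 0; heap: [0-14 ALLOC][15-40 FREE]
Op 5: b = realloc(b, 7) -> b = 0; heap: [0-6 ALLOC][7-40 FREE]
Op 6: c = malloc(11) -> c = 7; heap: [0-6 ALLOC][7-17 ALLOC][18-40 FREE]
Op 7: c = realloc(c, 18) -> c = 7; heap: [0-6 ALLOC][7-24 ALLOC][25-40 FREE]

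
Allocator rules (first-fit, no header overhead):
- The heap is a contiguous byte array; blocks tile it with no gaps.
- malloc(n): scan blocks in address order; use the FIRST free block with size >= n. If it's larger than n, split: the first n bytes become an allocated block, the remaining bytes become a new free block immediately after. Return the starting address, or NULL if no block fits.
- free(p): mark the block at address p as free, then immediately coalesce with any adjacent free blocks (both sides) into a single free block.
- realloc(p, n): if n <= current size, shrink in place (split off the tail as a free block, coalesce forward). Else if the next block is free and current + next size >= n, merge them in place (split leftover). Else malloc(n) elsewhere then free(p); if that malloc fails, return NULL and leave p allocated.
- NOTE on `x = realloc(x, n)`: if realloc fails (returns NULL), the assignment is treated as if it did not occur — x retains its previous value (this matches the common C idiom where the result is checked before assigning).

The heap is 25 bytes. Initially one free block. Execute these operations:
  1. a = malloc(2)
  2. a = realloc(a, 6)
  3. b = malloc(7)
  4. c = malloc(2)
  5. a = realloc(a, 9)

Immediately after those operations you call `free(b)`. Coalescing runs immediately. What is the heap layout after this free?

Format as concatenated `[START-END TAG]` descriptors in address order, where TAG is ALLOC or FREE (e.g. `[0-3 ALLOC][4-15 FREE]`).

Op 1: a = malloc(2) -> a = 0; heap: [0-1 ALLOC][2-24 FREE]
Op 2: a = realloc(a, 6) -> a = 0; heap: [0-5 ALLOC][6-24 FREE]
Op 3: b = malloc(7) -> b = 6; heap: [0-5 ALLOC][6-12 ALLOC][13-24 FREE]
Op 4: c = malloc(2) -> c = 13; heap: [0-5 ALLOC][6-12 ALLOC][13-14 ALLOC][15-24 FREE]
Op 5: a = realloc(a, 9) -> a = 15; heap: [0-5 FREE][6-12 ALLOC][13-14 ALLOC][15-23 ALLOC][24-24 FREE]
free(b): b = 6 -> block [6-12 ALLOC]; mark free, coalesce with adjacent free neighbors -> [0-12 FREE][13-14 ALLOC][15-23 ALLOC][24-24 FREE]

Answer: [0-12 FREE][13-14 ALLOC][15-23 ALLOC][24-24 FREE]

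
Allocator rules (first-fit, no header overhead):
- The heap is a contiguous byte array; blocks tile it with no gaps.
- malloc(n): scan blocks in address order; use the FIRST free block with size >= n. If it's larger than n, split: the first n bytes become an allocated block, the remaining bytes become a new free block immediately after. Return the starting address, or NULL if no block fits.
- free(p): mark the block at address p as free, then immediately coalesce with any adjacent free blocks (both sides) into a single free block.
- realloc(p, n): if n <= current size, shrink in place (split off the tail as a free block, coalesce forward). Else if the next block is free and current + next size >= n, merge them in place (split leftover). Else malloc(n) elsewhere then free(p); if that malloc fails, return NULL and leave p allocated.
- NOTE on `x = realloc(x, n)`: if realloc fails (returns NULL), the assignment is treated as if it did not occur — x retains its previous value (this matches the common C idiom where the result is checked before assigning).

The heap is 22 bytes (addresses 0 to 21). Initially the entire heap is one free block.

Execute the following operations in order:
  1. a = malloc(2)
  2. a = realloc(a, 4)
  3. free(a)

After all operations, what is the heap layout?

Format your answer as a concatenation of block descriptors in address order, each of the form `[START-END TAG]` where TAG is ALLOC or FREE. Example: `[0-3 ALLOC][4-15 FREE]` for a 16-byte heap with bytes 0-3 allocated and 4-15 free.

Op 1: a = malloc(2) -> a = 0; heap: [0-1 ALLOC][2-21 FREE]
Op 2: a = realloc(a, 4) -> a = 0; heap: [0-3 ALLOC][4-21 FREE]
Op 3: free(a) -> (freed a); heap: [0-21 FREE]

Answer: [0-21 FREE]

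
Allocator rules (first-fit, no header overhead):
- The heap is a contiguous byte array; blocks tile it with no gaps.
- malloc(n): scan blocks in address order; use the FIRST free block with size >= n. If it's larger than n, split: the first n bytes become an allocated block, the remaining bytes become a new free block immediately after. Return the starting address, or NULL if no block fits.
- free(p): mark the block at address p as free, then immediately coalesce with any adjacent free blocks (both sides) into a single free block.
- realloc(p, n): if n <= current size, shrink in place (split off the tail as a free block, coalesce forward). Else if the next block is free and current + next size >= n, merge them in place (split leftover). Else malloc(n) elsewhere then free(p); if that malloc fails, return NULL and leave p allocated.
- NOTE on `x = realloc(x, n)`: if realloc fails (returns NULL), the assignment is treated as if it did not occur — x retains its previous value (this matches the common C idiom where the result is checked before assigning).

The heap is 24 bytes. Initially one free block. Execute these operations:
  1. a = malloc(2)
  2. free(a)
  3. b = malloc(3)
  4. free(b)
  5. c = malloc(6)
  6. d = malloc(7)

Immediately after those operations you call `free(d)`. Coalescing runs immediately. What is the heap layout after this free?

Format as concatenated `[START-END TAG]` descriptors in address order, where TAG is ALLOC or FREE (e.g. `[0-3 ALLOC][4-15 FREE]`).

Answer: [0-5 ALLOC][6-23 FREE]

Derivation:
Op 1: a = malloc(2) -> a = 0; heap: [0-1 ALLOC][2-23 FREE]
Op 2: free(a) -> (freed a); heap: [0-23 FREE]
Op 3: b = malloc(3) -> b = 0; heap: [0-2 ALLOC][3-23 FREE]
Op 4: free(b) -> (freed b); heap: [0-23 FREE]
Op 5: c = malloc(6) -> c = 0; heap: [0-5 ALLOC][6-23 FREE]
Op 6: d = malloc(7) -> d = 6; heap: [0-5 ALLOC][6-12 ALLOC][13-23 FREE]
free(d): d = 6 -> block [6-12 ALLOC]; mark free, coalesce with adjacent free neighbors -> [0-5 ALLOC][6-23 FREE]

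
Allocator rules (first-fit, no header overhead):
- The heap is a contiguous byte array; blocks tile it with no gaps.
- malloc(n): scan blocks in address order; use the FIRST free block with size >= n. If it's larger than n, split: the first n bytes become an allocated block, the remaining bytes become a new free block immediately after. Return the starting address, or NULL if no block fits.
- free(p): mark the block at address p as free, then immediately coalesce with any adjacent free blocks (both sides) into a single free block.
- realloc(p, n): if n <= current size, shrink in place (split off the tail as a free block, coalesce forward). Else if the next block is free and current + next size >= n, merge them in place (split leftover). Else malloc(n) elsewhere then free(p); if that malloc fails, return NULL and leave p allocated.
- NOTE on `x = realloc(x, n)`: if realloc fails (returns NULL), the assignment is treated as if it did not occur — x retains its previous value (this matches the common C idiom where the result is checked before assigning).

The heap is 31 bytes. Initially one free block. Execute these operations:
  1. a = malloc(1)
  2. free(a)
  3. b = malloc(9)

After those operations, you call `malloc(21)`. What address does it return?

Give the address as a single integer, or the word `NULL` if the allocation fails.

Op 1: a = malloc(1) -> a = 0; heap: [0-0 ALLOC][1-30 FREE]
Op 2: free(a) -> (freed a); heap: [0-30 FREE]
Op 3: b = malloc(9) -> b = 0; heap: [0-8 ALLOC][9-30 FREE]
malloc(21): first-fit scan over [0-8 ALLOC][9-30 FREE] -> 9

Answer: 9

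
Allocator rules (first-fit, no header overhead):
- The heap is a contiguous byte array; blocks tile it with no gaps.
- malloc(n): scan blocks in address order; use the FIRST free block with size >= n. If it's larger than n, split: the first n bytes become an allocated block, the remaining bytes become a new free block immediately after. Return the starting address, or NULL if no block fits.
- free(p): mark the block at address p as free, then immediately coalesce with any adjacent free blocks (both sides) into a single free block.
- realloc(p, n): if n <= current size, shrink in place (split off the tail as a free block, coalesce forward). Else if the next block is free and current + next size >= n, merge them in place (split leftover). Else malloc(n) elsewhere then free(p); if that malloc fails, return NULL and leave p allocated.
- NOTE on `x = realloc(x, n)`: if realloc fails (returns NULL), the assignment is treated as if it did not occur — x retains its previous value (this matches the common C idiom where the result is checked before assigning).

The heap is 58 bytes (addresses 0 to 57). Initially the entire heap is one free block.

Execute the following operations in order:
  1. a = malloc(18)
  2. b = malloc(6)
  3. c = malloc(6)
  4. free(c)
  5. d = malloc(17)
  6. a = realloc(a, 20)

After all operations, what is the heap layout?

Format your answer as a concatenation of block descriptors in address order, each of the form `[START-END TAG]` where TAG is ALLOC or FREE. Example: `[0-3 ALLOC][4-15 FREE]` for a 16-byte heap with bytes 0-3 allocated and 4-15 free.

Op 1: a = malloc(18) -> a = 0; heap: [0-17 ALLOC][18-57 FREE]
Op 2: b = malloc(6) -> b = 18; heap: [0-17 ALLOC][18-23 ALLOC][24-57 FREE]
Op 3: c = malloc(6) -> c = 24; heap: [0-17 ALLOC][18-23 ALLOC][24-29 ALLOC][30-57 FREE]
Op 4: free(c) -> (freed c); heap: [0-17 ALLOC][18-23 ALLOC][24-57 FREE]
Op 5: d = malloc(17) -> d = 24; heap: [0-17 ALLOC][18-23 ALLOC][24-40 ALLOC][41-57 FREE]
Op 6: a = realloc(a, 20) -> NULL (a unchanged); heap: [0-17 ALLOC][18-23 ALLOC][24-40 ALLOC][41-57 FREE]

Answer: [0-17 ALLOC][18-23 ALLOC][24-40 ALLOC][41-57 FREE]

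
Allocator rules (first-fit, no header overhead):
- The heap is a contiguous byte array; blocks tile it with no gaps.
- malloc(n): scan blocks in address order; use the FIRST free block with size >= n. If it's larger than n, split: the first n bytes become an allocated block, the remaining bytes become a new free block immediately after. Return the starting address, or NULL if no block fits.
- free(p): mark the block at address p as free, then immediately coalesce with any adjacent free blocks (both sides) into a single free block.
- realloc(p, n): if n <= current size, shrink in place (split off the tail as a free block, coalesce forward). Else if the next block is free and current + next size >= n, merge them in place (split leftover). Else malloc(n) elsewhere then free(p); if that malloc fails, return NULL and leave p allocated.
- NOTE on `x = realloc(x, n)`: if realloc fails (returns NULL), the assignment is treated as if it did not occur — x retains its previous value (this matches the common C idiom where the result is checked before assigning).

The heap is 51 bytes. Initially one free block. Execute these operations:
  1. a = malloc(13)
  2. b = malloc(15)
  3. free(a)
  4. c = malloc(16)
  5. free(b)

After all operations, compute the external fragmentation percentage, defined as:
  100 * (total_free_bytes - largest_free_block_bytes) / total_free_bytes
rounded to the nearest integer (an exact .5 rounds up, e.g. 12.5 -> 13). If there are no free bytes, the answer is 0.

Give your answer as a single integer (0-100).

Op 1: a = malloc(13) -> a = 0; heap: [0-12 ALLOC][13-50 FREE]
Op 2: b = malloc(15) -> b = 13; heap: [0-12 ALLOC][13-27 ALLOC][28-50 FREE]
Op 3: free(a) -> (freed a); heap: [0-12 FREE][13-27 ALLOC][28-50 FREE]
Op 4: c = malloc(16) -> c = 28; heap: [0-12 FREE][13-27 ALLOC][28-43 ALLOC][44-50 FREE]
Op 5: free(b) -> (freed b); heap: [0-27 FREE][28-43 ALLOC][44-50 FREE]
Free blocks: [28 7] total_free=35 largest=28 -> 100*(35-28)/35 = 700/35 = 20

Answer: 20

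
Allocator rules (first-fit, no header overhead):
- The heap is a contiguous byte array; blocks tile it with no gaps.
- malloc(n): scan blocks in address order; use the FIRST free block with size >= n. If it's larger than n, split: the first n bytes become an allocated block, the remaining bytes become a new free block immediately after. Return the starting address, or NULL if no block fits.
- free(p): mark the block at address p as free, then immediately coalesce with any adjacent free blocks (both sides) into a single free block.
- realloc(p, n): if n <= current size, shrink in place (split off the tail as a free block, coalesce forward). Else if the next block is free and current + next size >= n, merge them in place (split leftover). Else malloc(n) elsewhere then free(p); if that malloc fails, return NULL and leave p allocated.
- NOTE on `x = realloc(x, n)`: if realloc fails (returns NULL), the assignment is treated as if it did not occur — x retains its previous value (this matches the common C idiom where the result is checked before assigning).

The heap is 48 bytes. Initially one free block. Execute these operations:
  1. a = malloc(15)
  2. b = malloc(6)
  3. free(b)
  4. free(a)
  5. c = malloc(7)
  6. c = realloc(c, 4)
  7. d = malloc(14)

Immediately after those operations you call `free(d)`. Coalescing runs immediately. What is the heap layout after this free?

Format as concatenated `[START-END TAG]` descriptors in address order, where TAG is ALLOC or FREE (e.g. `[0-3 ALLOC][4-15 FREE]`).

Answer: [0-3 ALLOC][4-47 FREE]

Derivation:
Op 1: a = malloc(15) -> a = 0; heap: [0-14 ALLOC][15-47 FREE]
Op 2: b = malloc(6) -> b = 15; heap: [0-14 ALLOC][15-20 ALLOC][21-47 FREE]
Op 3: free(b) -> (freed b); heap: [0-14 ALLOC][15-47 FREE]
Op 4: free(a) -> (freed a); heap: [0-47 FREE]
Op 5: c = malloc(7) -> c = 0; heap: [0-6 ALLOC][7-47 FREE]
Op 6: c = realloc(c, 4) -> c = 0; heap: [0-3 ALLOC][4-47 FREE]
Op 7: d = malloc(14) -> d = 4; heap: [0-3 ALLOC][4-17 ALLOC][18-47 FREE]
free(d): d = 4 -> block [4-17 ALLOC]; mark free, coalesce with adjacent free neighbors -> [0-3 ALLOC][4-47 FREE]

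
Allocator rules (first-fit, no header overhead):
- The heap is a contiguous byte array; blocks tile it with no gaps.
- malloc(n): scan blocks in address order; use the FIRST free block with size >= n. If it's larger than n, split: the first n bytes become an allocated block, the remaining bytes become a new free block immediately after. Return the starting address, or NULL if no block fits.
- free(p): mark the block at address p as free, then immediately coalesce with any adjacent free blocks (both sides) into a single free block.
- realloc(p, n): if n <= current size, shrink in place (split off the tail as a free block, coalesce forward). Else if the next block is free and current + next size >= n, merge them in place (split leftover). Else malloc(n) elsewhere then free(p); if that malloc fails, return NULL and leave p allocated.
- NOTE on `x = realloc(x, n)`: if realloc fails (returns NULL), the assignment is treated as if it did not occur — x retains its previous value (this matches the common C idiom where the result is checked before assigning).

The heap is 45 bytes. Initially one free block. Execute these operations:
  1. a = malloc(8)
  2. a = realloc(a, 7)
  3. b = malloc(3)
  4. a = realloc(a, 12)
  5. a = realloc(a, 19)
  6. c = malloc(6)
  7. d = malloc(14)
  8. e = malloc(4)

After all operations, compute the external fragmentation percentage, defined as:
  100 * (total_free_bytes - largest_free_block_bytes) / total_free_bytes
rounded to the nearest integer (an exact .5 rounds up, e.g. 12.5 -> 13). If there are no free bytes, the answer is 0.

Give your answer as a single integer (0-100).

Answer: 33

Derivation:
Op 1: a = malloc(8) -> a = 0; heap: [0-7 ALLOC][8-44 FREE]
Op 2: a = realloc(a, 7) -> a = 0; heap: [0-6 ALLOC][7-44 FREE]
Op 3: b = malloc(3) -> b = 7; heap: [0-6 ALLOC][7-9 ALLOC][10-44 FREE]
Op 4: a = realloc(a, 12) -> a = 10; heap: [0-6 FREE][7-9 ALLOC][10-21 ALLOC][22-44 FREE]
Op 5: a = realloc(a, 19) -> a = 10; heap: [0-6 FREE][7-9 ALLOC][10-28 ALLOC][29-44 FREE]
Op 6: c = malloc(6) -> c = 0; heap: [0-5 ALLOC][6-6 FREE][7-9 ALLOC][10-28 ALLOC][29-44 FREE]
Op 7: d = malloc(14) -> d = 29; heap: [0-5 ALLOC][6-6 FREE][7-9 ALLOC][10-28 ALLOC][29-42 ALLOC][43-44 FREE]
Op 8: e = malloc(4) -> e = NULL; heap: [0-5 ALLOC][6-6 FREE][7-9 ALLOC][10-28 ALLOC][29-42 ALLOC][43-44 FREE]
Free blocks: [1 2] total_free=3 largest=2 -> 100*(3-2)/3 = 100/3 ≈ 33.333 -> rounds to 33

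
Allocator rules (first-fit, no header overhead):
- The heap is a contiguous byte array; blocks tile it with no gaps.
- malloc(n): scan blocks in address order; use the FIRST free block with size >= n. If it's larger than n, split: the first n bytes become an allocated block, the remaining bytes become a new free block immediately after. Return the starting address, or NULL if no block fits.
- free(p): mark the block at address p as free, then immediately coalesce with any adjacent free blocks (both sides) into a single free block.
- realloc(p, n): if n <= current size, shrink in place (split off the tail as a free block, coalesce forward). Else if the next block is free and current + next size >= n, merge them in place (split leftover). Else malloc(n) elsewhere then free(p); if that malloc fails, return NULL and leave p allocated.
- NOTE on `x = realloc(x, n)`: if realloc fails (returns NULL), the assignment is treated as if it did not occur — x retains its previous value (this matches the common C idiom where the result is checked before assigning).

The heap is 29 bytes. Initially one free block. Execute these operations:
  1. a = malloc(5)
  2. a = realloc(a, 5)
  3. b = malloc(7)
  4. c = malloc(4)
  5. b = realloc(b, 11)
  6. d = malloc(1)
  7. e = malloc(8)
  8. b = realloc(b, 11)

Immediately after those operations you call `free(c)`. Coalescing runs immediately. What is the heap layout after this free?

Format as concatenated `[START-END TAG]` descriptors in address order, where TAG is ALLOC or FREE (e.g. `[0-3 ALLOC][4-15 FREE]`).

Answer: [0-4 ALLOC][5-5 ALLOC][6-15 FREE][16-26 ALLOC][27-28 FREE]

Derivation:
Op 1: a = malloc(5) -> a = 0; heap: [0-4 ALLOC][5-28 FREE]
Op 2: a = realloc(a, 5) -> a = 0; heap: [0-4 ALLOC][5-28 FREE]
Op 3: b = malloc(7) -> b = 5; heap: [0-4 ALLOC][5-11 ALLOC][12-28 FREE]
Op 4: c = malloc(4) -> c = 12; heap: [0-4 ALLOC][5-11 ALLOC][12-15 ALLOC][16-28 FREE]
Op 5: b = realloc(b, 11) -> b = 16; heap: [0-4 ALLOC][5-11 FREE][12-15 ALLOC][16-26 ALLOC][27-28 FREE]
Op 6: d = malloc(1) -> d = 5; heap: [0-4 ALLOC][5-5 ALLOC][6-11 FREE][12-15 ALLOC][16-26 ALLOC][27-28 FREE]
Op 7: e = malloc(8) -> e = NULL; heap: [0-4 ALLOC][5-5 ALLOC][6-11 FREE][12-15 ALLOC][16-26 ALLOC][27-28 FREE]
Op 8: b = realloc(b, 11) -> b = 16; heap: [0-4 ALLOC][5-5 ALLOC][6-11 FREE][12-15 ALLOC][16-26 ALLOC][27-28 FREE]
free(c): c = 12 -> block [12-15 ALLOC]; mark free, coalesce with adjacent free neighbors -> [0-4 ALLOC][5-5 ALLOC][6-15 FREE][16-26 ALLOC][27-28 FREE]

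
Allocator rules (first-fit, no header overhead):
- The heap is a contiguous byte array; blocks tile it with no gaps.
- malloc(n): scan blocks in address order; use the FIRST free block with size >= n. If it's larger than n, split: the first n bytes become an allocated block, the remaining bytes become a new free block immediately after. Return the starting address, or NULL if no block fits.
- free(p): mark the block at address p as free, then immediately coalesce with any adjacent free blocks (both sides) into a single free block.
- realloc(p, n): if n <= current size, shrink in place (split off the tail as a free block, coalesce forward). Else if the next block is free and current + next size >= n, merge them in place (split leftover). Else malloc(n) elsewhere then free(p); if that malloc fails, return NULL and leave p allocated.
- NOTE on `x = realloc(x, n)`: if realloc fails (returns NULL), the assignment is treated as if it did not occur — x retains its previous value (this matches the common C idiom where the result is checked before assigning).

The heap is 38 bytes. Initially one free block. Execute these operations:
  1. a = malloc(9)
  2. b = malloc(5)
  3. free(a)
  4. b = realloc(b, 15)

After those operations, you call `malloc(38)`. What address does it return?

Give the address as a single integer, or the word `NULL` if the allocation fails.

Op 1: a = malloc(9) -> a = 0; heap: [0-8 ALLOC][9-37 FREE]
Op 2: b = malloc(5) -> b = 9; heap: [0-8 ALLOC][9-13 ALLOC][14-37 FREE]
Op 3: free(a) -> (freed a); heap: [0-8 FREE][9-13 ALLOC][14-37 FREE]
Op 4: b = realloc(b, 15) -> b = 9; heap: [0-8 FREE][9-23 ALLOC][24-37 FREE]
malloc(38): first-fit scan over [0-8 FREE][9-23 ALLOC][24-37 FREE] -> NULL

Answer: NULL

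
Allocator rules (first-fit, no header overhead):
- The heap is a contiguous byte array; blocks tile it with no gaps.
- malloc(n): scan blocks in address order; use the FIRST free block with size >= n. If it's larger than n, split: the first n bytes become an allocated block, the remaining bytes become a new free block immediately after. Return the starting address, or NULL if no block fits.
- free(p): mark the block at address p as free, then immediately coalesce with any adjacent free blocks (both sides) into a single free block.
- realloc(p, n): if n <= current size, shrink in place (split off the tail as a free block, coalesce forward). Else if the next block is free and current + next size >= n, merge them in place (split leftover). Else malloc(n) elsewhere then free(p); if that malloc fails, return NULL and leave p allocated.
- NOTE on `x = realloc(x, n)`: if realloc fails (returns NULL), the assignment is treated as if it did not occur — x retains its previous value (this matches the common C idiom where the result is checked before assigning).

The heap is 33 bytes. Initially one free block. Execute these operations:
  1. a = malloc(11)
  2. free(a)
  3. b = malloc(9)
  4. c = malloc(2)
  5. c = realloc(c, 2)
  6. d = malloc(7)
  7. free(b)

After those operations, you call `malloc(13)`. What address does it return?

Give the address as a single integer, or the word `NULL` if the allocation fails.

Op 1: a = malloc(11) -> a = 0; heap: [0-10 ALLOC][11-32 FREE]
Op 2: free(a) -> (freed a); heap: [0-32 FREE]
Op 3: b = malloc(9) -> b = 0; heap: [0-8 ALLOC][9-32 FREE]
Op 4: c = malloc(2) -> c = 9; heap: [0-8 ALLOC][9-10 ALLOC][11-32 FREE]
Op 5: c = realloc(c, 2) -> c = 9; heap: [0-8 ALLOC][9-10 ALLOC][11-32 FREE]
Op 6: d = malloc(7) -> d = 11; heap: [0-8 ALLOC][9-10 ALLOC][11-17 ALLOC][18-32 FREE]
Op 7: free(b) -> (freed b); heap: [0-8 FREE][9-10 ALLOC][11-17 ALLOC][18-32 FREE]
malloc(13): first-fit scan over [0-8 FREE][9-10 ALLOC][11-17 ALLOC][18-32 FREE] -> 18

Answer: 18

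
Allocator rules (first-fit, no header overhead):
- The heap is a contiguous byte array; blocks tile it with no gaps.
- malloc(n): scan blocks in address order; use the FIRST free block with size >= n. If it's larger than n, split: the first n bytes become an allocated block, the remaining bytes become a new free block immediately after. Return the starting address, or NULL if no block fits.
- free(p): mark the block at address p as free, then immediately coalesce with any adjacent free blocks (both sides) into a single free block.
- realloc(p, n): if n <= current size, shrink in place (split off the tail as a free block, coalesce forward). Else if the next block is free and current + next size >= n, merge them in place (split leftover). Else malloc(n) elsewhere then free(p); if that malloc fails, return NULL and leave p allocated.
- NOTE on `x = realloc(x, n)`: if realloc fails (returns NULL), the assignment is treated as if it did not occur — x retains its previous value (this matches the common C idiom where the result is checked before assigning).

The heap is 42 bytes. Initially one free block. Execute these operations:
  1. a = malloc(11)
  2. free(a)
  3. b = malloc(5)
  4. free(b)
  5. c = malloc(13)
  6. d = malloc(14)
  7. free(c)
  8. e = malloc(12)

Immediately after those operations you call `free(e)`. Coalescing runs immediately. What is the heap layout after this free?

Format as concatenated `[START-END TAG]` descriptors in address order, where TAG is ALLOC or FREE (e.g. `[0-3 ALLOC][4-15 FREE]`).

Op 1: a = malloc(11) -> a = 0; heap: [0-10 ALLOC][11-41 FREE]
Op 2: free(a) -> (freed a); heap: [0-41 FREE]
Op 3: b = malloc(5) -> b = 0; heap: [0-4 ALLOC][5-41 FREE]
Op 4: free(b) -> (freed b); heap: [0-41 FREE]
Op 5: c = malloc(13) -> c = 0; heap: [0-12 ALLOC][13-41 FREE]
Op 6: d = malloc(14) -> d = 13; heap: [0-12 ALLOC][13-26 ALLOC][27-41 FREE]
Op 7: free(c) -> (freed c); heap: [0-12 FREE][13-26 ALLOC][27-41 FREE]
Op 8: e = malloc(12) -> e = 0; heap: [0-11 ALLOC][12-12 FREE][13-26 ALLOC][27-41 FREE]
free(e): e = 0 -> block [0-11 ALLOC]; mark free, coalesce with adjacent free neighbors -> [0-12 FREE][13-26 ALLOC][27-41 FREE]

Answer: [0-12 FREE][13-26 ALLOC][27-41 FREE]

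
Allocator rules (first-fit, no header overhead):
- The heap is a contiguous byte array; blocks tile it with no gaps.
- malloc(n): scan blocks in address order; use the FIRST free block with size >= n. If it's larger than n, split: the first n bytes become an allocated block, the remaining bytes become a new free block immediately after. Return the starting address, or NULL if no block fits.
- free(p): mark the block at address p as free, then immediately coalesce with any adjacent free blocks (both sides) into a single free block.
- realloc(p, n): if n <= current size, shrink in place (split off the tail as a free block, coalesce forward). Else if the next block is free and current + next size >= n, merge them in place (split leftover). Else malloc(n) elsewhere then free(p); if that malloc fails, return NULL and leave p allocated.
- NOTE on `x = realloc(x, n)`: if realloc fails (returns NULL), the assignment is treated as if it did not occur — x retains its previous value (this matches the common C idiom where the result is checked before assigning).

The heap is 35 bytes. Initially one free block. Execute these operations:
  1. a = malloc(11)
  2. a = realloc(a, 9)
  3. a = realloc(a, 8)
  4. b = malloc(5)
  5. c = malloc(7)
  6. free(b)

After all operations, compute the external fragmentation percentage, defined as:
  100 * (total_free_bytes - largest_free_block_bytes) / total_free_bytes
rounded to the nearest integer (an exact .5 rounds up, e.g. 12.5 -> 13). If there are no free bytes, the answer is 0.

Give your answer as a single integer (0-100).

Answer: 25

Derivation:
Op 1: a = malloc(11) -> a = 0; heap: [0-10 ALLOC][11-34 FREE]
Op 2: a = realloc(a, 9) -> a = 0; heap: [0-8 ALLOC][9-34 FREE]
Op 3: a = realloc(a, 8) -> a = 0; heap: [0-7 ALLOC][8-34 FREE]
Op 4: b = malloc(5) -> b = 8; heap: [0-7 ALLOC][8-12 ALLOC][13-34 FREE]
Op 5: c = malloc(7) -> c = 13; heap: [0-7 ALLOC][8-12 ALLOC][13-19 ALLOC][20-34 FREE]
Op 6: free(b) -> (freed b); heap: [0-7 ALLOC][8-12 FREE][13-19 ALLOC][20-34 FREE]
Free blocks: [5 15] total_free=20 largest=15 -> 100*(20-15)/20 = 500/20 = 25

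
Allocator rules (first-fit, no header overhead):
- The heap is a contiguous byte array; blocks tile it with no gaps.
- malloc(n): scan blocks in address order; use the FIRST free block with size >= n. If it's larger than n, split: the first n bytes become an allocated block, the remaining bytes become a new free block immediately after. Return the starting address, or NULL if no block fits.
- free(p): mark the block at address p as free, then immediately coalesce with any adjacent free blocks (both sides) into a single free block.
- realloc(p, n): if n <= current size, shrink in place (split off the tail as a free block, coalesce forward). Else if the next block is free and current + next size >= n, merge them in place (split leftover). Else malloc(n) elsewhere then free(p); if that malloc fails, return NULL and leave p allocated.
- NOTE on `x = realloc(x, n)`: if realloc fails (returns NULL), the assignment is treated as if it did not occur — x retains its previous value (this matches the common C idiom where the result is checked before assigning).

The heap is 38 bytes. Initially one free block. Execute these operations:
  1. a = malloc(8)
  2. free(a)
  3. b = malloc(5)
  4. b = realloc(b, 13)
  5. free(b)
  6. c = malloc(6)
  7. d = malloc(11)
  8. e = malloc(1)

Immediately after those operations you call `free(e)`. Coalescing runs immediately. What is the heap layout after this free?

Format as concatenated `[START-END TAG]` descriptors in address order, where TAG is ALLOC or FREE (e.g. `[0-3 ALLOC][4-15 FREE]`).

Op 1: a = malloc(8) -> a = 0; heap: [0-7 ALLOC][8-37 FREE]
Op 2: free(a) -> (freed a); heap: [0-37 FREE]
Op 3: b = malloc(5) -> b = 0; heap: [0-4 ALLOC][5-37 FREE]
Op 4: b = realloc(b, 13) -> b = 0; heap: [0-12 ALLOC][13-37 FREE]
Op 5: free(b) -> (freed b); heap: [0-37 FREE]
Op 6: c = malloc(6) -> c = 0; heap: [0-5 ALLOC][6-37 FREE]
Op 7: d = malloc(11) -> d = 6; heap: [0-5 ALLOC][6-16 ALLOC][17-37 FREE]
Op 8: e = malloc(1) -> e = 17; heap: [0-5 ALLOC][6-16 ALLOC][17-17 ALLOC][18-37 FREE]
free(e): e = 17 -> block [17-17 ALLOC]; mark free, coalesce with adjacent free neighbors -> [0-5 ALLOC][6-16 ALLOC][17-37 FREE]

Answer: [0-5 ALLOC][6-16 ALLOC][17-37 FREE]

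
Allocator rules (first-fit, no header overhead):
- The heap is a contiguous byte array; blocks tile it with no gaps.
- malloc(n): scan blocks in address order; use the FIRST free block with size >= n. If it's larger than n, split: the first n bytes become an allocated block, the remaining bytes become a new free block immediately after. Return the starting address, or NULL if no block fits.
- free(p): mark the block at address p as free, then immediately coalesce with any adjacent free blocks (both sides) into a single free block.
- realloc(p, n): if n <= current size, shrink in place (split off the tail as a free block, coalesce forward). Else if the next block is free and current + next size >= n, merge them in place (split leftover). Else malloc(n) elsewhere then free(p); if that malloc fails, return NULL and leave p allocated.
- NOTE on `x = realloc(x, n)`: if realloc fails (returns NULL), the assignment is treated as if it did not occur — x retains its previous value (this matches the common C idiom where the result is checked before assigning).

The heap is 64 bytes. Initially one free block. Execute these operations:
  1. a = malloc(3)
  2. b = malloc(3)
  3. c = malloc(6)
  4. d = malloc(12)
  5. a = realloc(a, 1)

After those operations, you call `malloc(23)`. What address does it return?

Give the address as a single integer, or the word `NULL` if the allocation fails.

Answer: 24

Derivation:
Op 1: a = malloc(3) -> a = 0; heap: [0-2 ALLOC][3-63 FREE]
Op 2: b = malloc(3) -> b = 3; heap: [0-2 ALLOC][3-5 ALLOC][6-63 FREE]
Op 3: c = malloc(6) -> c = 6; heap: [0-2 ALLOC][3-5 ALLOC][6-11 ALLOC][12-63 FREE]
Op 4: d = malloc(12) -> d = 12; heap: [0-2 ALLOC][3-5 ALLOC][6-11 ALLOC][12-23 ALLOC][24-63 FREE]
Op 5: a = realloc(a, 1) -> a = 0; heap: [0-0 ALLOC][1-2 FREE][3-5 ALLOC][6-11 ALLOC][12-23 ALLOC][24-63 FREE]
malloc(23): first-fit scan over [0-0 ALLOC][1-2 FREE][3-5 ALLOC][6-11 ALLOC][12-23 ALLOC][24-63 FREE] -> 24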